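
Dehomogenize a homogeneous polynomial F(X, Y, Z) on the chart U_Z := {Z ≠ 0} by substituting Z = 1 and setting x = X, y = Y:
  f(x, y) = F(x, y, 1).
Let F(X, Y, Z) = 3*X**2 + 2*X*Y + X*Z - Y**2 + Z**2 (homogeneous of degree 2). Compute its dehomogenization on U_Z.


f(x, y) = 3*x**2 + 2*x*y + x - y**2 + 1

On U_Z we set Z = 1. Each monomial c·X^i·Y^j·Z^k in F becomes c·x^i·y^j·1^k = c·x^i·y^j.
Substituting Z = 1: F(X, Y, 1) = 3*x**2 + 2*x*y + x - y**2 + 1.
Note: deg(f) ≤ deg(F) = 2; strict inequality happens when F is divisible by Z (lost terms).


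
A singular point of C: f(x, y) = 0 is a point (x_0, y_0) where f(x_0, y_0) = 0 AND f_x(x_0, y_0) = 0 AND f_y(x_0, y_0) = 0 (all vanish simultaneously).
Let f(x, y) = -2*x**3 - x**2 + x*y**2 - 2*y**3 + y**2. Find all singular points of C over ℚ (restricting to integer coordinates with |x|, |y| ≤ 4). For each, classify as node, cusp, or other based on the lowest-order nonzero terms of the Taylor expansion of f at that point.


Singular points: {(0, 0)}; classification: node.

Compute partial derivatives:
  f_x = -6*x**2 - 2*x + y**2.
  f_y = 2*x*y - 6*y**2 + 2*y.
Scan x_0 ∈ {−4, ..., 4}. For each x_0, f_y(x_0, y) is a polynomial in y; find its integer roots y ∈ {−4, ..., 4}, then test f_x and f at those candidates.
  x = -4: f_y(-4, y) = -6*y**2 - 6*y; vanishes at y ∈ {-1, 0}. (-4, -1): f_x = -87 ≠ 0; (-4, 0): f_x = -88 ≠ 0.
  x = -3: f_y(-3, y) = -6*y**2 - 4*y; vanishes at y ∈ {0}. (-3, 0): f_x = -48 ≠ 0.
  x = -2: f_y(-2, y) = -6*y**2 - 2*y; vanishes at y ∈ {0}. (-2, 0): f_x = -20 ≠ 0.
  x = -1: f_y(-1, y) = -6*y**2; vanishes at y ∈ {0}. (-1, 0): f_x = -4 ≠ 0.
  x = 0: f_y(0, y) = -6*y**2 + 2*y; vanishes at y ∈ {0}. (0, 0): f_x = 0, f = 0 — SINGULAR.
  x = 1: f_y(1, y) = -6*y**2 + 4*y; vanishes at y ∈ {0}. (1, 0): f_x = -8 ≠ 0.
  x = 2: f_y(2, y) = -6*y**2 + 6*y; vanishes at y ∈ {0, 1}. (2, 0): f_x = -28 ≠ 0; (2, 1): f_x = -27 ≠ 0.
  x = 3: f_y(3, y) = -6*y**2 + 8*y; vanishes at y ∈ {0}. (3, 0): f_x = -60 ≠ 0.
  x = 4: f_y(4, y) = -6*y**2 + 10*y; vanishes at y ∈ {0}. (4, 0): f_x = -104 ≠ 0.
Only singular point on the grid: (0, 0).
Classify: substitute x = 0 + u, y = 0 + v and expand: f = -2*u**3 - u**2 + u*v**2 - 2*v**3 + v**2.
No constant or linear terms (consistent with a singular point). Quadratic part: -u**2 + v**2. Cubic part: -2*u**3 + u*v**2 - 2*v**3.
The quadratic part v**2 - u**2 = (v − u)(v + u) splits into two distinct linear factors, so there are two distinct tangent lines y − 0 = ±(x − 0) — this is a node (ordinary double point).
Classification: node.


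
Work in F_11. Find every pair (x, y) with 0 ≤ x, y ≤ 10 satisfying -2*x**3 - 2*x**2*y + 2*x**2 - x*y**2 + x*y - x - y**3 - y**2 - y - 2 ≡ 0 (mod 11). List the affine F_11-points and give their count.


Affine F_11-points: {(4, 8), (4, 10), (5, 7), (10, 4)}; count = 4.

For each of the 121 pairs (x, y) ∈ F_11², evaluate f(x, y) mod 11. Record the zeros.
  x = 0: [0↦9, 1↦6, 2↦6, 3↦3, 4↦2, 5↦8, 6↦4, 7↦6, 8↦8, 9↦4, 10↦10]  zeros at y ∈ ∅
  x = 1: [0↦8, 1↦3, 2↦10, 3↦1, 4↦3, 5↦10, 6↦5, 7↦4, 8↦1, 9↦1, 10↦9]  zeros at y ∈ ∅
  x = 2: [0↦10, 1↦10, 2↦9, 3↦1, 4↦2, 5↦6, 6↦7, 7↦10, 8↦9, 9↦9, 10↦4]  zeros at y ∈ ∅
  x = 3: [0↦3, 1↦4, 2↦2, 3↦2, 4↦9, 5↦6, 6↦9, 7↦1, 8↦9, 9↦5, 10↦5]  zeros at y ∈ ∅
  x = 4: [0↦8, 1↦6, 2↦10, 3↦3, 4↦1, 5↦9, 6↦10, 7↦9, 8↦0, 9↦10, 10↦0]  zeros at y ∈ {8, 10}
  x = 5: [0↦2, 1↦4, 2↦10, 3↦3, 4↦10, 5↦3, 6↦9, 7↦0, 8↦3, 9↦1, 10↦10]  zeros at y ∈ {7}
  x = 6: [0↦6, 1↦8, 2↦1, 3↦1, 4↦2, 5↦9, 6↦5, 7↦6, 8↦6, 9↦10, 10↦1]  zeros at y ∈ ∅
  x = 7: [0↦8, 1↦6, 2↦4, 3↦7, 4↦9, 5↦4, 6↦8, 7↦4, 8↦8, 9↦3, 10↦5]  zeros at y ∈ ∅
  x = 8: [0↦7, 1↦8, 2↦7, 3↦9, 4↦8, 5↦9, 6↦6, 7↦4, 8↦8, 9↦1, 10↦10]  zeros at y ∈ ∅
  x = 9: [0↦2, 1↦2, 2↦9, 3↦6, 4↦9, 5↦1, 6↦9, 7↦5, 8↦5, 9↦3, 10↦4]  zeros at y ∈ ∅
  x = 10: [0↦3, 1↦9, 2↦9, 3↦8, 4↦0, 5↦1, 6↦5, 7↦6, 8↦9, 9↦8, 10↦8]  zeros at y ∈ {4}
Collecting zeros: affine points = {(4, 8), (4, 10), (5, 7), (10, 4)}.
Total count |C(F_11)_aff| = 4.


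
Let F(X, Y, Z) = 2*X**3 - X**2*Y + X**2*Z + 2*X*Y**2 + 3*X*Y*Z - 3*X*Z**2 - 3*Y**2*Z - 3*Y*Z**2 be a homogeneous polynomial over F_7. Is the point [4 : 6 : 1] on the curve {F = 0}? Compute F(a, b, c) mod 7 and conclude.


F(4,6,1) ≡ 4 (mod 7); P is NOT on the curve.

Evaluate F(4, 6, 1) term-by-term (mod 7).
  2*X**3 ↦ 2·64·1·1 = 128
  -X**2*Y ↦ -1·16·6·1 = -96
  X**2*Z ↦ 1·16·1·1 = 16
  2*X*Y**2 ↦ 2·4·36·1 = 288
  3*X*Y*Z ↦ 3·4·6·1 = 72
  -3*X*Z**2 ↦ -3·4·1·1 = -12
  -3*Y**2*Z ↦ -3·1·36·1 = -108
  -3*Y*Z**2 ↦ -3·1·6·1 = -18
Sum: F(4, 6, 1) = (128) + (-96) + (16) + (288) + (72) + (-12) + (-108) + (-18) = 270.
Reducing mod 7: 270 ≡ 4 (mod 7).
Since F(a, b, c) ≡ 4 ≠ 0 (mod 7), P does NOT lie on the curve.


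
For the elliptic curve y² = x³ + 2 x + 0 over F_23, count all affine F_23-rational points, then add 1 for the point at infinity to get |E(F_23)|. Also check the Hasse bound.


Affine points = {(0, 0), (1, 7), (1, 16), (2, 9), (2, 14), (4, 7), (4, 16), (7, 9), (7, 14), (10, 10), (10, 13), (12, 2), (12, 21), (14, 9), (14, 14), (15, 1), (15, 22), (17, 5), (17, 18), (18, 7), (18, 16), (20, 6), (20, 17)}; affine count = 23; |E(F_23)| = 24.

Discriminant check: Δ ∝ 4a³ + 27b² = 4·2³ + 27·0² = 4·8 + 27·0 ≡ 9 (mod 23). Nonzero ⇒ E is nonsingular.
For each x ∈ F_23, compute rhs = x³ + 2·x + 0 mod 23, then count y ∈ F_23 with y² ≡ rhs.
  x = 0: rhs = 0, matching y values: 0 (1 points).
  x = 1: rhs = 3, matching y values: 7, 16 (2 points).
  x = 2: rhs = 12, matching y values: 9, 14 (2 points).
  x = 3: rhs = 10, matching y values: none (0 points).
  x = 4: rhs = 3, matching y values: 7, 16 (2 points).
  x = 5: rhs = 20, matching y values: none (0 points).
  x = 6: rhs = 21, matching y values: none (0 points).
  x = 7: rhs = 12, matching y values: 9, 14 (2 points).
  x = 8: rhs = 22, matching y values: none (0 points).
  x = 9: rhs = 11, matching y values: none (0 points).
  x = 10: rhs = 8, matching y values: 10, 13 (2 points).
  x = 11: rhs = 19, matching y values: none (0 points).
  x = 12: rhs = 4, matching y values: 2, 21 (2 points).
  x = 13: rhs = 15, matching y values: none (0 points).
  x = 14: rhs = 12, matching y values: 9, 14 (2 points).
  x = 15: rhs = 1, matching y values: 1, 22 (2 points).
  x = 16: rhs = 11, matching y values: none (0 points).
  x = 17: rhs = 2, matching y values: 5, 18 (2 points).
  x = 18: rhs = 3, matching y values: 7, 16 (2 points).
  x = 19: rhs = 20, matching y values: none (0 points).
  x = 20: rhs = 13, matching y values: 6, 17 (2 points).
  x = 21: rhs = 11, matching y values: none (0 points).
  x = 22: rhs = 20, matching y values: none (0 points).
Total affine count: 23.
Full point count |E(F_23)| = 23 + 1 = 24.
Hasse bound: |24 − (23+1)| = |0| = 0 ≤ 2√23 ≈ 9.5917 ✓.


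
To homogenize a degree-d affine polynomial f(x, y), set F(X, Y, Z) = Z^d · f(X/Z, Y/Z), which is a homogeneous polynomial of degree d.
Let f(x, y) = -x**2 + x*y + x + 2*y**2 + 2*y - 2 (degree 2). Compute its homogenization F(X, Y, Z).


F(X, Y, Z) = -X**2 + X*Y + X*Z + 2*Y**2 + 2*Y*Z - 2*Z**2

deg(f) = 2.
Substitute x = X/Z, y = Y/Z into f, then multiply by Z^2.
  monomial -1·x^2·y^0 ↦ -1·X^2·Y^0·Z^0.
  monomial 1·x^1·y^1 ↦ 1·X^1·Y^1·Z^0.
  monomial 1·x^1·y^0 ↦ 1·X^1·Y^0·Z^1.
  monomial 2·x^0·y^2 ↦ 2·X^0·Y^2·Z^0.
  monomial 2·x^0·y^1 ↦ 2·X^0·Y^1·Z^1.
  monomial -2·x^0·y^0 ↦ -2·X^0·Y^0·Z^2.
Collecting: F(X, Y, Z) = -X**2 + X*Y + X*Z + 2*Y**2 + 2*Y*Z - 2*Z**2.


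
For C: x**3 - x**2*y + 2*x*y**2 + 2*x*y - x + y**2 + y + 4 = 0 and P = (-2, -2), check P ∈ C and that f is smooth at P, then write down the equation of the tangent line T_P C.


Tangent line at P: 7*x + 5*y + 24 = 0.

Step 1: f(-2, -2) = 0, so P lies on C.
Step 2: partial derivatives
  f_x(x, y) = 3*x**2 - 2*x*y + 2*y**2 + 2*y - 1, f_y(x, y) = -x**2 + 4*x*y + 2*x + 2*y + 1.
  f_x(P) = 7, f_y(P) = 5 (gradient nonzero, so P is smooth).
Step 3: tangent line at P: 7·(x − -2) + 5·(y − -2) = 0.
Expanding: 7*x + 5*y + 24 = 0.


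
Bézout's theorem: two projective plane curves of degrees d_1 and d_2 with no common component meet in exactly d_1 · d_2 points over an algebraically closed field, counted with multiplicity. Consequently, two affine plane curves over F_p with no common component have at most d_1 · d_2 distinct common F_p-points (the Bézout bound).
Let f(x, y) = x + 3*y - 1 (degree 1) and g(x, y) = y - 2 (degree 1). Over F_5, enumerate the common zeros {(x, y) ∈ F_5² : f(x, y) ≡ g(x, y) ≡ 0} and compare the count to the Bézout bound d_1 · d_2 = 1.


Common zeros: {(0, 2)}; count = 1; Bézout bound = 1.

deg(f) = 1, deg(g) = 1, so Bézout bound = 1.
Scan x ∈ F_5. For each x, list the y ∈ F_5 with f(x, y) ≡ 0 and those with g(x, y) ≡ 0 (mod 5); the common zeros in that column are the intersection.
  x = 0: f ≡ 0 at y ∈ {2}; g ≡ 0 at y ∈ {2}; common: {2}.
  x = 1: f ≡ 0 at y ∈ {0}; g ≡ 0 at y ∈ {2}; common: ∅.
  x = 2: f ≡ 0 at y ∈ {3}; g ≡ 0 at y ∈ {2}; common: ∅.
  x = 3: f ≡ 0 at y ∈ {1}; g ≡ 0 at y ∈ {2}; common: ∅.
  x = 4: f ≡ 0 at y ∈ {4}; g ≡ 0 at y ∈ {2}; common: ∅.
Collecting: common zeros = {(0, 2)}, so the count is 1.
Comparison with the Bézout bound: 1 ≤ 1 = deg(f)·deg(g), as expected for curves with no common component (the bound is attained).


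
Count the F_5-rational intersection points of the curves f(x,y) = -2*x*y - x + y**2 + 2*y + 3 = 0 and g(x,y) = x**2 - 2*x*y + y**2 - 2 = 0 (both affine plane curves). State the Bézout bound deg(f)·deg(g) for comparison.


Common zeros: ∅; count = 0; Bézout bound = 4.

deg(f) = 2, deg(g) = 2, so Bézout bound = 4.
Scan x ∈ F_5. For each x, list the y ∈ F_5 with f(x, y) ≡ 0 and those with g(x, y) ≡ 0 (mod 5); the common zeros in that column are the intersection.
  x = 0: f ≡ 0 at y ∈ ∅; g ≡ 0 at y ∈ ∅; common: ∅.
  x = 1: f ≡ 0 at y ∈ ∅; g ≡ 0 at y ∈ ∅; common: ∅.
  x = 2: f ≡ 0 at y ∈ {1}; g ≡ 0 at y ∈ ∅; common: ∅.
  x = 3: f ≡ 0 at y ∈ {0, 4}; g ≡ 0 at y ∈ ∅; common: ∅.
  x = 4: f ≡ 0 at y ∈ {3}; g ≡ 0 at y ∈ ∅; common: ∅.
Collecting: common zeros = ∅, so the count is 0.
Comparison with the Bézout bound: 0 ≤ 4 = deg(f)·deg(g), as expected for curves with no common component (the affine F_5-count falls short of the bound because intersections may lie at infinity, over extension fields, or carry multiplicity).


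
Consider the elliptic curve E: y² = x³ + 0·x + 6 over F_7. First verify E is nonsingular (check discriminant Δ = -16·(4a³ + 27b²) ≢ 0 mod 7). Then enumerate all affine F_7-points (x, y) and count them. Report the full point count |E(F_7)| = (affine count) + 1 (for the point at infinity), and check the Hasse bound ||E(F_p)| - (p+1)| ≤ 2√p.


Affine points = {(1, 0), (2, 0), (4, 0)}; affine count = 3; |E(F_7)| = 4.

Discriminant check: Δ ∝ 4a³ + 27b² = 4·0³ + 27·6² = 4·0 + 27·36 ≡ 6 (mod 7). Nonzero ⇒ E is nonsingular.
For each x ∈ F_7, compute rhs = x³ + 0·x + 6 mod 7, then count y ∈ F_7 with y² ≡ rhs.
  x = 0: rhs = 6, matching y values: none (0 points).
  x = 1: rhs = 0, matching y values: 0 (1 points).
  x = 2: rhs = 0, matching y values: 0 (1 points).
  x = 3: rhs = 5, matching y values: none (0 points).
  x = 4: rhs = 0, matching y values: 0 (1 points).
  x = 5: rhs = 5, matching y values: none (0 points).
  x = 6: rhs = 5, matching y values: none (0 points).
Total affine count: 3.
Full point count |E(F_7)| = 3 + 1 = 4.
Hasse bound: |4 − (7+1)| = |-4| = 4 ≤ 2√7 ≈ 5.2915 ✓.


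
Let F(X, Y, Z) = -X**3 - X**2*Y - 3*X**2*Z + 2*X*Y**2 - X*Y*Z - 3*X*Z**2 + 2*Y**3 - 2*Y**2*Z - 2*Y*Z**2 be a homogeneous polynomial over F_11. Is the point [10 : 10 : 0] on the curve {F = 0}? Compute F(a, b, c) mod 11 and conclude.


F(10,10,0) ≡ 9 (mod 11); P is NOT on the curve.

Evaluate F(10, 10, 0) term-by-term (mod 11).
  -X**3 ↦ -1·1000·1·1 = -1000
  -X**2*Y ↦ -1·100·10·1 = -1000
  -3*X**2*Z ↦ -3·100·1·0 = 0
  2*X*Y**2 ↦ 2·10·100·1 = 2000
  -X*Y*Z ↦ -1·10·10·0 = 0
  -3*X*Z**2 ↦ -3·10·1·0 = 0
  2*Y**3 ↦ 2·1·1000·1 = 2000
  -2*Y**2*Z ↦ -2·1·100·0 = 0
  -2*Y*Z**2 ↦ -2·1·10·0 = 0
Sum: F(10, 10, 0) = (-1000) + (-1000) + (0) + (2000) + (0) + (0) + (2000) + (0) + (0) = 2000.
Reducing mod 11: 2000 ≡ 9 (mod 11).
Since F(a, b, c) ≡ 9 ≠ 0 (mod 11), P does NOT lie on the curve.


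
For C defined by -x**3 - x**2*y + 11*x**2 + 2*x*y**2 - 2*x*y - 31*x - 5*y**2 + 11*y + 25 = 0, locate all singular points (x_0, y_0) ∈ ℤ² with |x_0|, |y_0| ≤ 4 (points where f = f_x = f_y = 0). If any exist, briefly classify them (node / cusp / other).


Singular points: {(3, 2)}; classification: cusp.

Compute partial derivatives:
  f_x = -3*x**2 - 2*x*y + 22*x + 2*y**2 - 2*y - 31.
  f_y = -x**2 + 4*x*y - 2*x - 10*y + 11.
Scan x_0 ∈ {−4, ..., 4}. For each x_0, f_y(x_0, y) is a polynomial in y; find its integer roots y ∈ {−4, ..., 4}, then test f_x and f at those candidates.
  x = -4: f_y(-4, y) = 3 - 26*y; no integer root y with |y| ≤ 4.
  x = -3: f_y(-3, y) = 8 - 22*y; no integer root y with |y| ≤ 4.
  x = -2: f_y(-2, y) = 11 - 18*y; no integer root y with |y| ≤ 4.
  x = -1: f_y(-1, y) = 12 - 14*y; no integer root y with |y| ≤ 4.
  x = 0: f_y(0, y) = 11 - 10*y; no integer root y with |y| ≤ 4.
  x = 1: f_y(1, y) = 8 - 6*y; no integer root y with |y| ≤ 4.
  x = 2: f_y(2, y) = 3 - 2*y; no integer root y with |y| ≤ 4.
  x = 3: f_y(3, y) = 2*y - 4; vanishes at y ∈ {2}. (3, 2): f_x = 0, f = 0 — SINGULAR.
  x = 4: f_y(4, y) = 6*y - 13; no integer root y with |y| ≤ 4.
Only singular point on the grid: (3, 2).
Classify: substitute x = 3 + u, y = 2 + v and expand: f = -u**3 - u**2*v + 2*u*v**2 + v**2.
No constant or linear terms (consistent with a singular point). Quadratic part: v**2. Cubic part: -u**3 - u**2*v + 2*u*v**2.
The quadratic part v**2 is a perfect square, so there is a single (double) tangent line v = 0, i.e. y = 2. Restricting the cubic part to that line (v = 0) leaves -u**3 ≠ 0, so f is not divisible by v and the branch is v² ≈ u**3 to lowest order — this is a cusp.
Classification: cusp.


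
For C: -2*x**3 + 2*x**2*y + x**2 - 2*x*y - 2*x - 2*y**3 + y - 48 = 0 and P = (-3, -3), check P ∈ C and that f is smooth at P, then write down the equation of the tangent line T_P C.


Tangent line at P: -20*x - 29*y - 147 = 0.

Step 1: f(-3, -3) = 0, so P lies on C.
Step 2: partial derivatives
  f_x(x, y) = -6*x**2 + 4*x*y + 2*x - 2*y - 2, f_y(x, y) = 2*x**2 - 2*x - 6*y**2 + 1.
  f_x(P) = -20, f_y(P) = -29 (gradient nonzero, so P is smooth).
Step 3: tangent line at P: -20·(x − -3) + -29·(y − -3) = 0.
Expanding: -20*x - 29*y - 147 = 0.


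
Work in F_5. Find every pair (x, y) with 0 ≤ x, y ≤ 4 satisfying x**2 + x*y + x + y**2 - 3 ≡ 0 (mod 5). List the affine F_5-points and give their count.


Affine F_5-points: {(1, 2)}; count = 1.

For each of the 25 pairs (x, y) ∈ F_5², evaluate f(x, y) mod 5. Record the zeros.
  x = 0: [0↦2, 1↦3, 2↦1, 3↦1, 4↦3]  zeros at y ∈ ∅
  x = 1: [0↦4, 1↦1, 2↦0, 3↦1, 4↦4]  zeros at y ∈ {2}
  x = 2: [0↦3, 1↦1, 2↦1, 3↦3, 4↦2]  zeros at y ∈ ∅
  x = 3: [0↦4, 1↦3, 2↦4, 3↦2, 4↦2]  zeros at y ∈ ∅
  x = 4: [0↦2, 1↦2, 2↦4, 3↦3, 4↦4]  zeros at y ∈ ∅
Collecting zeros: affine points = {(1, 2)}.
Total count |C(F_5)_aff| = 1.


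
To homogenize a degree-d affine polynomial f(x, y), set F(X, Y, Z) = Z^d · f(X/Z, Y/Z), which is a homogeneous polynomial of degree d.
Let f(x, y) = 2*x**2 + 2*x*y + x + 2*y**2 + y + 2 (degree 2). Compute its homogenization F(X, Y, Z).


F(X, Y, Z) = 2*X**2 + 2*X*Y + X*Z + 2*Y**2 + Y*Z + 2*Z**2

deg(f) = 2.
Substitute x = X/Z, y = Y/Z into f, then multiply by Z^2.
  monomial 2·x^2·y^0 ↦ 2·X^2·Y^0·Z^0.
  monomial 2·x^1·y^1 ↦ 2·X^1·Y^1·Z^0.
  monomial 1·x^1·y^0 ↦ 1·X^1·Y^0·Z^1.
  monomial 2·x^0·y^2 ↦ 2·X^0·Y^2·Z^0.
  monomial 1·x^0·y^1 ↦ 1·X^0·Y^1·Z^1.
  monomial 2·x^0·y^0 ↦ 2·X^0·Y^0·Z^2.
Collecting: F(X, Y, Z) = 2*X**2 + 2*X*Y + X*Z + 2*Y**2 + Y*Z + 2*Z**2.


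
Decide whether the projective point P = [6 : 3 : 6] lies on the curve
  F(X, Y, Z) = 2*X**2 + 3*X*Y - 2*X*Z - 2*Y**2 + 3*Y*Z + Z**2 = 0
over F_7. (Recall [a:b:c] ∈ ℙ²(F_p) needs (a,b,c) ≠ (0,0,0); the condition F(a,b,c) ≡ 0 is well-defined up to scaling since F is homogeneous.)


F(6,3,6) ≡ 0 (mod 7); P is on the curve.

Evaluate F(6, 3, 6) term-by-term (mod 7).
  2*X**2 ↦ 2·36·1·1 = 72
  3*X*Y ↦ 3·6·3·1 = 54
  -2*X*Z ↦ -2·6·1·6 = -72
  -2*Y**2 ↦ -2·1·9·1 = -18
  3*Y*Z ↦ 3·1·3·6 = 54
  Z**2 ↦ 1·1·1·36 = 36
Sum: F(6, 3, 6) = (72) + (54) + (-72) + (-18) + (54) + (36) = 126.
Reducing mod 7: 126 ≡ 0 (mod 7).
Since F(a, b, c) ≡ 0 (mod 7), P lies on the curve.


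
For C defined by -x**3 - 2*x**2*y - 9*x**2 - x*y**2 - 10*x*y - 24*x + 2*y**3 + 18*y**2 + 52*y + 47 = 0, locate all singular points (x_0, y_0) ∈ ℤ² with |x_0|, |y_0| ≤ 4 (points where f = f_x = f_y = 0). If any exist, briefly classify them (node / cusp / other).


Singular points: {(-1, -3)}; classification: cusp.

Compute partial derivatives:
  f_x = -3*x**2 - 4*x*y - 18*x - y**2 - 10*y - 24.
  f_y = -2*x**2 - 2*x*y - 10*x + 6*y**2 + 36*y + 52.
Scan x_0 ∈ {−4, ..., 4}. For each x_0, f_y(x_0, y) is a polynomial in y; find its integer roots y ∈ {−4, ..., 4}, then test f_x and f at those candidates.
  x = -4: f_y(-4, y) = 6*y**2 + 44*y + 60; no integer root y with |y| ≤ 4.
  x = -3: f_y(-3, y) = 6*y**2 + 42*y + 64; no integer root y with |y| ≤ 4.
  x = -2: f_y(-2, y) = 6*y**2 + 40*y + 64; vanishes at y ∈ {-4}. (-2, -4): f_x = -8 ≠ 0.
  x = -1: f_y(-1, y) = 6*y**2 + 38*y + 60; vanishes at y ∈ {-3}. (-1, -3): f_x = 0, f = 0 — SINGULAR.
  x = 0: f_y(0, y) = 6*y**2 + 36*y + 52; no integer root y with |y| ≤ 4.
  x = 1: f_y(1, y) = 6*y**2 + 34*y + 40; vanishes at y ∈ {-4}. (1, -4): f_x = -5 ≠ 0.
  x = 2: f_y(2, y) = 6*y**2 + 32*y + 24; no integer root y with |y| ≤ 4.
  x = 3: f_y(3, y) = 6*y**2 + 30*y + 4; no integer root y with |y| ≤ 4.
  x = 4: f_y(4, y) = 6*y**2 + 28*y - 20; no integer root y with |y| ≤ 4.
Only singular point on the grid: (-1, -3).
Classify: substitute x = -1 + u, y = -3 + v and expand: f = -u**3 - 2*u**2*v - u*v**2 + 2*v**3 + v**2.
No constant or linear terms (consistent with a singular point). Quadratic part: v**2. Cubic part: -u**3 - 2*u**2*v - u*v**2 + 2*v**3.
The quadratic part v**2 is a perfect square, so there is a single (double) tangent line v = 0, i.e. y = -3. Restricting the cubic part to that line (v = 0) leaves -u**3 ≠ 0, so f is not divisible by v and the branch is v² ≈ u**3 to lowest order — this is a cusp.
Classification: cusp.


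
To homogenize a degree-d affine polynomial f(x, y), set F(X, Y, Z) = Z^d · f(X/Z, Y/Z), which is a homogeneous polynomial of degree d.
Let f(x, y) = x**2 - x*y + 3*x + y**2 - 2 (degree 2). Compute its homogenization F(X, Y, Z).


F(X, Y, Z) = X**2 - X*Y + 3*X*Z + Y**2 - 2*Z**2

deg(f) = 2.
Substitute x = X/Z, y = Y/Z into f, then multiply by Z^2.
  monomial 1·x^2·y^0 ↦ 1·X^2·Y^0·Z^0.
  monomial -1·x^1·y^1 ↦ -1·X^1·Y^1·Z^0.
  monomial 3·x^1·y^0 ↦ 3·X^1·Y^0·Z^1.
  monomial 1·x^0·y^2 ↦ 1·X^0·Y^2·Z^0.
  monomial -2·x^0·y^0 ↦ -2·X^0·Y^0·Z^2.
Collecting: F(X, Y, Z) = X**2 - X*Y + 3*X*Z + Y**2 - 2*Z**2.


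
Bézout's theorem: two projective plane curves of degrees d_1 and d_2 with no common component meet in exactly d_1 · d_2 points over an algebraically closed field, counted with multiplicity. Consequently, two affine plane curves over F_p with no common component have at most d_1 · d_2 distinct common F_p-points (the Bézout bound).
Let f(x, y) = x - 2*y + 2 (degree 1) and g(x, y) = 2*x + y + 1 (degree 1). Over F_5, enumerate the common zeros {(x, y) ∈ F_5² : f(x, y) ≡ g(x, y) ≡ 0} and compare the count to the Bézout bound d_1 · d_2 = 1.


Common zeros: ∅; count = 0; Bézout bound = 1.

deg(f) = 1, deg(g) = 1, so Bézout bound = 1.
Scan x ∈ F_5. For each x, list the y ∈ F_5 with f(x, y) ≡ 0 and those with g(x, y) ≡ 0 (mod 5); the common zeros in that column are the intersection.
  x = 0: f ≡ 0 at y ∈ {1}; g ≡ 0 at y ∈ {4}; common: ∅.
  x = 1: f ≡ 0 at y ∈ {4}; g ≡ 0 at y ∈ {2}; common: ∅.
  x = 2: f ≡ 0 at y ∈ {2}; g ≡ 0 at y ∈ {0}; common: ∅.
  x = 3: f ≡ 0 at y ∈ {0}; g ≡ 0 at y ∈ {3}; common: ∅.
  x = 4: f ≡ 0 at y ∈ {3}; g ≡ 0 at y ∈ {1}; common: ∅.
Collecting: common zeros = ∅, so the count is 0.
Comparison with the Bézout bound: 0 ≤ 1 = deg(f)·deg(g), as expected for curves with no common component (the affine F_5-count falls short of the bound because intersections may lie at infinity, over extension fields, or carry multiplicity).


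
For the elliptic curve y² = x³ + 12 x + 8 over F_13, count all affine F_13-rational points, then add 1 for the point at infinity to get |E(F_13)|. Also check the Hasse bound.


Affine points = {(2, 1), (2, 12), (4, 4), (4, 9), (6, 6), (6, 7), (9, 0), (10, 6), (10, 7)}; affine count = 9; |E(F_13)| = 10.

Discriminant check: Δ ∝ 4a³ + 27b² = 4·12³ + 27·8² = 4·1728 + 27·64 ≡ 8 (mod 13). Nonzero ⇒ E is nonsingular.
For each x ∈ F_13, compute rhs = x³ + 12·x + 8 mod 13, then count y ∈ F_13 with y² ≡ rhs.
  x = 0: rhs = 8, matching y values: none (0 points).
  x = 1: rhs = 8, matching y values: none (0 points).
  x = 2: rhs = 1, matching y values: 1, 12 (2 points).
  x = 3: rhs = 6, matching y values: none (0 points).
  x = 4: rhs = 3, matching y values: 4, 9 (2 points).
  x = 5: rhs = 11, matching y values: none (0 points).
  x = 6: rhs = 10, matching y values: 6, 7 (2 points).
  x = 7: rhs = 6, matching y values: none (0 points).
  x = 8: rhs = 5, matching y values: none (0 points).
  x = 9: rhs = 0, matching y values: 0 (1 points).
  x = 10: rhs = 10, matching y values: 6, 7 (2 points).
  x = 11: rhs = 2, matching y values: none (0 points).
  x = 12: rhs = 8, matching y values: none (0 points).
Total affine count: 9.
Full point count |E(F_13)| = 9 + 1 = 10.
Hasse bound: |10 − (13+1)| = |-4| = 4 ≤ 2√13 ≈ 7.2111 ✓.


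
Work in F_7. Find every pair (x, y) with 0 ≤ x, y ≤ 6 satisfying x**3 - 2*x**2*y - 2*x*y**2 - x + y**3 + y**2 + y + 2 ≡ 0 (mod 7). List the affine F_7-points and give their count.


Affine F_7-points: {(5, 4), (5, 6)}; count = 2.

For each of the 49 pairs (x, y) ∈ F_7², evaluate f(x, y) mod 7. Record the zeros.
  x = 0: [0↦2, 1↦5, 2↦2, 3↦6, 4↦2, 5↦3, 6↦1]  zeros at y ∈ ∅
  x = 1: [0↦2, 1↦1, 2↦4, 3↦3, 4↦4, 5↦6, 6↦1]  zeros at y ∈ ∅
  x = 2: [0↦1, 1↦6, 2↦4, 3↦1, 4↦3, 5↦2, 6↦4]  zeros at y ∈ ∅
  x = 3: [0↦5, 1↦5, 2↦1, 3↦6, 4↦5, 5↦4, 6↦2]  zeros at y ∈ ∅
  x = 4: [0↦6, 1↦4, 2↦1, 3↦3, 4↦2, 5↦4, 6↦1]  zeros at y ∈ ∅
  x = 5: [0↦3, 1↦2, 2↦3, 3↦5, 4↦0, 5↦1, 6↦0]  zeros at y ∈ {4, 6}
  x = 6: [0↦2, 1↦5, 2↦6, 3↦4, 4↦5, 5↦1, 6↦5]  zeros at y ∈ ∅
Collecting zeros: affine points = {(5, 4), (5, 6)}.
Total count |C(F_7)_aff| = 2.


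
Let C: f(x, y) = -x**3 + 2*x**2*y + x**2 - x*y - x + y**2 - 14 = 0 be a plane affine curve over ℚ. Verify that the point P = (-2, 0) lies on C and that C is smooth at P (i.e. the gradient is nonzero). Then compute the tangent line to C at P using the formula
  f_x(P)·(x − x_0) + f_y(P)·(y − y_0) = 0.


Tangent line at P: -17*x + 10*y - 34 = 0.

Step 1: f(-2, 0) = 0, so P lies on C.
Step 2: partial derivatives
  f_x(x, y) = -3*x**2 + 4*x*y + 2*x - y - 1, f_y(x, y) = 2*x**2 - x + 2*y.
  f_x(P) = -17, f_y(P) = 10 (gradient nonzero, so P is smooth).
Step 3: tangent line at P: -17·(x − -2) + 10·(y − 0) = 0.
Expanding: -17*x + 10*y - 34 = 0.


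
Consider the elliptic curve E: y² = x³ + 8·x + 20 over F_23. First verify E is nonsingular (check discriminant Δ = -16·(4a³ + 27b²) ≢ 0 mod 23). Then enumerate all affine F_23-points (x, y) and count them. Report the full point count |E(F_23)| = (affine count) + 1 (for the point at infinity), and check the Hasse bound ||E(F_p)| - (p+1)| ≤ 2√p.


Affine points = {(1, 11), (1, 12), (3, 5), (3, 18), (4, 1), (4, 22), (5, 1), (5, 22), (6, 10), (6, 13), (9, 4), (9, 19), (11, 6), (11, 17), (12, 2), (12, 21), (14, 1), (14, 22), (16, 9), (16, 14), (17, 3), (17, 20), (18, 4), (18, 19), (19, 4), (19, 19)}; affine count = 26; |E(F_23)| = 27.

Discriminant check: Δ ∝ 4a³ + 27b² = 4·8³ + 27·20² = 4·512 + 27·400 ≡ 14 (mod 23). Nonzero ⇒ E is nonsingular.
For each x ∈ F_23, compute rhs = x³ + 8·x + 20 mod 23, then count y ∈ F_23 with y² ≡ rhs.
  x = 0: rhs = 20, matching y values: none (0 points).
  x = 1: rhs = 6, matching y values: 11, 12 (2 points).
  x = 2: rhs = 21, matching y values: none (0 points).
  x = 3: rhs = 2, matching y values: 5, 18 (2 points).
  x = 4: rhs = 1, matching y values: 1, 22 (2 points).
  x = 5: rhs = 1, matching y values: 1, 22 (2 points).
  x = 6: rhs = 8, matching y values: 10, 13 (2 points).
  x = 7: rhs = 5, matching y values: none (0 points).
  x = 8: rhs = 21, matching y values: none (0 points).
  x = 9: rhs = 16, matching y values: 4, 19 (2 points).
  x = 10: rhs = 19, matching y values: none (0 points).
  x = 11: rhs = 13, matching y values: 6, 17 (2 points).
  x = 12: rhs = 4, matching y values: 2, 21 (2 points).
  x = 13: rhs = 21, matching y values: none (0 points).
  x = 14: rhs = 1, matching y values: 1, 22 (2 points).
  x = 15: rhs = 19, matching y values: none (0 points).
  x = 16: rhs = 12, matching y values: 9, 14 (2 points).
  x = 17: rhs = 9, matching y values: 3, 20 (2 points).
  x = 18: rhs = 16, matching y values: 4, 19 (2 points).
  x = 19: rhs = 16, matching y values: 4, 19 (2 points).
  x = 20: rhs = 15, matching y values: none (0 points).
  x = 21: rhs = 19, matching y values: none (0 points).
  x = 22: rhs = 11, matching y values: none (0 points).
Total affine count: 26.
Full point count |E(F_23)| = 26 + 1 = 27.
Hasse bound: |27 − (23+1)| = |3| = 3 ≤ 2√23 ≈ 9.5917 ✓.


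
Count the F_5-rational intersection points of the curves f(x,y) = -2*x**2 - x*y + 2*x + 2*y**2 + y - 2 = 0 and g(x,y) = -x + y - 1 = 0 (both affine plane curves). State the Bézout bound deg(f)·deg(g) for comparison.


Common zeros: {(3, 4)}; count = 1; Bézout bound = 2.

deg(f) = 2, deg(g) = 1, so Bézout bound = 2.
Scan x ∈ F_5. For each x, list the y ∈ F_5 with f(x, y) ≡ 0 and those with g(x, y) ≡ 0 (mod 5); the common zeros in that column are the intersection.
  x = 0: f ≡ 0 at y ∈ ∅; g ≡ 0 at y ∈ {1}; common: ∅.
  x = 1: f ≡ 0 at y ∈ {1, 4}; g ≡ 0 at y ∈ {2}; common: ∅.
  x = 2: f ≡ 0 at y ∈ {1, 2}; g ≡ 0 at y ∈ {3}; common: ∅.
  x = 3: f ≡ 0 at y ∈ {2, 4}; g ≡ 0 at y ∈ {4}; common: {4}.
  x = 4: f ≡ 0 at y ∈ ∅; g ≡ 0 at y ∈ {0}; common: ∅.
Collecting: common zeros = {(3, 4)}, so the count is 1.
Comparison with the Bézout bound: 1 ≤ 2 = deg(f)·deg(g), as expected for curves with no common component (the affine F_5-count falls short of the bound because intersections may lie at infinity, over extension fields, or carry multiplicity).


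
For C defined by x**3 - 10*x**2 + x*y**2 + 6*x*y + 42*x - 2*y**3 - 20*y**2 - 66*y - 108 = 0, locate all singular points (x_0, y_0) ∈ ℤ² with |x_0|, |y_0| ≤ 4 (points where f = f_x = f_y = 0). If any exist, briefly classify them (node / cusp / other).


Singular points: {(3, -3)}; classification: node.

Compute partial derivatives:
  f_x = 3*x**2 - 20*x + y**2 + 6*y + 42.
  f_y = 2*x*y + 6*x - 6*y**2 - 40*y - 66.
Scan x_0 ∈ {−4, ..., 4}. For each x_0, f_y(x_0, y) is a polynomial in y; find its integer roots y ∈ {−4, ..., 4}, then test f_x and f at those candidates.
  x = -4: f_y(-4, y) = -6*y**2 - 48*y - 90; vanishes at y ∈ {-3}. (-4, -3): f_x = 161 ≠ 0.
  x = -3: f_y(-3, y) = -6*y**2 - 46*y - 84; vanishes at y ∈ {-3}. (-3, -3): f_x = 120 ≠ 0.
  x = -2: f_y(-2, y) = -6*y**2 - 44*y - 78; vanishes at y ∈ {-3}. (-2, -3): f_x = 85 ≠ 0.
  x = -1: f_y(-1, y) = -6*y**2 - 42*y - 72; vanishes at y ∈ {-4, -3}. (-1, -4): f_x = 57 ≠ 0; (-1, -3): f_x = 56 ≠ 0.
  x = 0: f_y(0, y) = -6*y**2 - 40*y - 66; vanishes at y ∈ {-3}. (0, -3): f_x = 33 ≠ 0.
  x = 1: f_y(1, y) = -6*y**2 - 38*y - 60; vanishes at y ∈ {-3}. (1, -3): f_x = 16 ≠ 0.
  x = 2: f_y(2, y) = -6*y**2 - 36*y - 54; vanishes at y ∈ {-3}. (2, -3): f_x = 5 ≠ 0.
  x = 3: f_y(3, y) = -6*y**2 - 34*y - 48; vanishes at y ∈ {-3}. (3, -3): f_x = 0, f = 0 — SINGULAR.
  x = 4: f_y(4, y) = -6*y**2 - 32*y - 42; vanishes at y ∈ {-3}. (4, -3): f_x = 1 ≠ 0.
Only singular point on the grid: (3, -3).
Classify: substitute x = 3 + u, y = -3 + v and expand: f = u**3 - u**2 + u*v**2 - 2*v**3 + v**2.
No constant or linear terms (consistent with a singular point). Quadratic part: -u**2 + v**2. Cubic part: u**3 + u*v**2 - 2*v**3.
The quadratic part v**2 - u**2 = (v − u)(v + u) splits into two distinct linear factors, so there are two distinct tangent lines y − -3 = ±(x − 3) — this is a node (ordinary double point).
Classification: node.


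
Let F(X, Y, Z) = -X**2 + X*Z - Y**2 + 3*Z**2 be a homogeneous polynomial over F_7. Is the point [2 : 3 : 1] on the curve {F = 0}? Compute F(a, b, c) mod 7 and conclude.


F(2,3,1) ≡ 6 (mod 7); P is NOT on the curve.

Evaluate F(2, 3, 1) term-by-term (mod 7).
  -X**2 ↦ -1·4·1·1 = -4
  X*Z ↦ 1·2·1·1 = 2
  -Y**2 ↦ -1·1·9·1 = -9
  3*Z**2 ↦ 3·1·1·1 = 3
Sum: F(2, 3, 1) = (-4) + (2) + (-9) + (3) = -8.
Reducing mod 7: -8 ≡ 6 (mod 7).
Since F(a, b, c) ≡ 6 ≠ 0 (mod 7), P does NOT lie on the curve.


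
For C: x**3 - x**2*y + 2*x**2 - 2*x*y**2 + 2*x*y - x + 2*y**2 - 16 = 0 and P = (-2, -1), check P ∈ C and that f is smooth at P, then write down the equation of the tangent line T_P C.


Tangent line at P: -5*x - 20*y - 30 = 0.

Step 1: f(-2, -1) = 0, so P lies on C.
Step 2: partial derivatives
  f_x(x, y) = 3*x**2 - 2*x*y + 4*x - 2*y**2 + 2*y - 1, f_y(x, y) = -x**2 - 4*x*y + 2*x + 4*y.
  f_x(P) = -5, f_y(P) = -20 (gradient nonzero, so P is smooth).
Step 3: tangent line at P: -5·(x − -2) + -20·(y − -1) = 0.
Expanding: -5*x - 20*y - 30 = 0.


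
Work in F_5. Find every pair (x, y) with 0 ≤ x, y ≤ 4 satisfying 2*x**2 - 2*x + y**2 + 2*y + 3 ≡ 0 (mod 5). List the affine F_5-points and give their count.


Affine F_5-points: {(2, 1), (2, 2), (3, 0), (3, 3), (4, 1), (4, 2)}; count = 6.

For each of the 25 pairs (x, y) ∈ F_5², evaluate f(x, y) mod 5. Record the zeros.
  x = 0: [0↦3, 1↦1, 2↦1, 3↦3, 4↦2]  zeros at y ∈ ∅
  x = 1: [0↦3, 1↦1, 2↦1, 3↦3, 4↦2]  zeros at y ∈ ∅
  x = 2: [0↦2, 1↦0, 2↦0, 3↦2, 4↦1]  zeros at y ∈ {1, 2}
  x = 3: [0↦0, 1↦3, 2↦3, 3↦0, 4↦4]  zeros at y ∈ {0, 3}
  x = 4: [0↦2, 1↦0, 2↦0, 3↦2, 4↦1]  zeros at y ∈ {1, 2}
Collecting zeros: affine points = {(2, 1), (2, 2), (3, 0), (3, 3), (4, 1), (4, 2)}.
Total count |C(F_5)_aff| = 6.


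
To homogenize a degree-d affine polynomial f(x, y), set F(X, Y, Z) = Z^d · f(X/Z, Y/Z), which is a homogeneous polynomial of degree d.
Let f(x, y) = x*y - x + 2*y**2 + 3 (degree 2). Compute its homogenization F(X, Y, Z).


F(X, Y, Z) = X*Y - X*Z + 2*Y**2 + 3*Z**2

deg(f) = 2.
Substitute x = X/Z, y = Y/Z into f, then multiply by Z^2.
  monomial 1·x^1·y^1 ↦ 1·X^1·Y^1·Z^0.
  monomial -1·x^1·y^0 ↦ -1·X^1·Y^0·Z^1.
  monomial 2·x^0·y^2 ↦ 2·X^0·Y^2·Z^0.
  monomial 3·x^0·y^0 ↦ 3·X^0·Y^0·Z^2.
Collecting: F(X, Y, Z) = X*Y - X*Z + 2*Y**2 + 3*Z**2.


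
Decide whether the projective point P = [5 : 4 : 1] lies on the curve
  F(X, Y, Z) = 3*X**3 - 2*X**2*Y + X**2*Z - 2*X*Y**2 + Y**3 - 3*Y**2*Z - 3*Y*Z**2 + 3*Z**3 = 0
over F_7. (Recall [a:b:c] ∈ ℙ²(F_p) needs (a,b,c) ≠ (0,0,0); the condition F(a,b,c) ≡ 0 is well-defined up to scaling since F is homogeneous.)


F(5,4,1) ≡ 5 (mod 7); P is NOT on the curve.

Evaluate F(5, 4, 1) term-by-term (mod 7).
  3*X**3 ↦ 3·125·1·1 = 375
  -2*X**2*Y ↦ -2·25·4·1 = -200
  X**2*Z ↦ 1·25·1·1 = 25
  -2*X*Y**2 ↦ -2·5·16·1 = -160
  Y**3 ↦ 1·1·64·1 = 64
  -3*Y**2*Z ↦ -3·1·16·1 = -48
  -3*Y*Z**2 ↦ -3·1·4·1 = -12
  3*Z**3 ↦ 3·1·1·1 = 3
Sum: F(5, 4, 1) = (375) + (-200) + (25) + (-160) + (64) + (-48) + (-12) + (3) = 47.
Reducing mod 7: 47 ≡ 5 (mod 7).
Since F(a, b, c) ≡ 5 ≠ 0 (mod 7), P does NOT lie on the curve.


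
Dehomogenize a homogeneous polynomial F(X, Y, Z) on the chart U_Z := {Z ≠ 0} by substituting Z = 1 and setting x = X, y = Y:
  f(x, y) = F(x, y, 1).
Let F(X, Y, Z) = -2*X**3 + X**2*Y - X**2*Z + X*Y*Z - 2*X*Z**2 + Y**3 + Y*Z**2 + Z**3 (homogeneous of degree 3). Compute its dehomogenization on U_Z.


f(x, y) = -2*x**3 + x**2*y - x**2 + x*y - 2*x + y**3 + y + 1

On U_Z we set Z = 1. Each monomial c·X^i·Y^j·Z^k in F becomes c·x^i·y^j·1^k = c·x^i·y^j.
Substituting Z = 1: F(X, Y, 1) = -2*x**3 + x**2*y - x**2 + x*y - 2*x + y**3 + y + 1.
Note: deg(f) ≤ deg(F) = 3; strict inequality happens when F is divisible by Z (lost terms).


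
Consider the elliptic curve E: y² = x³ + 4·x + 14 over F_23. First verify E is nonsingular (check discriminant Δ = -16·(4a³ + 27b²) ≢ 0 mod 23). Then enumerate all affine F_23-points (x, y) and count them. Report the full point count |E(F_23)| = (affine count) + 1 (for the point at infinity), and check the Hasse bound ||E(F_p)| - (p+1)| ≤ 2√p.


Affine points = {(4, 5), (4, 18), (6, 1), (6, 22), (8, 11), (8, 12), (11, 3), (11, 20), (13, 3), (13, 20), (14, 10), (14, 13), (17, 2), (17, 21), (19, 7), (19, 16), (22, 3), (22, 20)}; affine count = 18; |E(F_23)| = 19.

Discriminant check: Δ ∝ 4a³ + 27b² = 4·4³ + 27·14² = 4·64 + 27·196 ≡ 5 (mod 23). Nonzero ⇒ E is nonsingular.
For each x ∈ F_23, compute rhs = x³ + 4·x + 14 mod 23, then count y ∈ F_23 with y² ≡ rhs.
  x = 0: rhs = 14, matching y values: none (0 points).
  x = 1: rhs = 19, matching y values: none (0 points).
  x = 2: rhs = 7, matching y values: none (0 points).
  x = 3: rhs = 7, matching y values: none (0 points).
  x = 4: rhs = 2, matching y values: 5, 18 (2 points).
  x = 5: rhs = 21, matching y values: none (0 points).
  x = 6: rhs = 1, matching y values: 1, 22 (2 points).
  x = 7: rhs = 17, matching y values: none (0 points).
  x = 8: rhs = 6, matching y values: 11, 12 (2 points).
  x = 9: rhs = 20, matching y values: none (0 points).
  x = 10: rhs = 19, matching y values: none (0 points).
  x = 11: rhs = 9, matching y values: 3, 20 (2 points).
  x = 12: rhs = 19, matching y values: none (0 points).
  x = 13: rhs = 9, matching y values: 3, 20 (2 points).
  x = 14: rhs = 8, matching y values: 10, 13 (2 points).
  x = 15: rhs = 22, matching y values: none (0 points).
  x = 16: rhs = 11, matching y values: none (0 points).
  x = 17: rhs = 4, matching y values: 2, 21 (2 points).
  x = 18: rhs = 7, matching y values: none (0 points).
  x = 19: rhs = 3, matching y values: 7, 16 (2 points).
  x = 20: rhs = 21, matching y values: none (0 points).
  x = 21: rhs = 21, matching y values: none (0 points).
  x = 22: rhs = 9, matching y values: 3, 20 (2 points).
Total affine count: 18.
Full point count |E(F_23)| = 18 + 1 = 19.
Hasse bound: |19 − (23+1)| = |-5| = 5 ≤ 2√23 ≈ 9.5917 ✓.


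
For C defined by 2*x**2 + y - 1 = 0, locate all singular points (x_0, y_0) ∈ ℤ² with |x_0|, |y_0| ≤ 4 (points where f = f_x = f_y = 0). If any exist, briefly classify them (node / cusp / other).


No singular points in the scanned grid; C is smooth there.

Compute partial derivatives:
  f_x = 4*x.
  f_y = 1.
f_y = 1 is a nonzero constant, so f_y never vanishes: no point (x, y) can satisfy f = f_x = f_y = 0. In particular no (x, y) ∈ {−4, ..., 4}² is singular; the curve is smooth.


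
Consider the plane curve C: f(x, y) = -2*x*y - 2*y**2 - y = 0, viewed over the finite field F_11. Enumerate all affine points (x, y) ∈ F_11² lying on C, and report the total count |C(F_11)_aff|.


Affine F_11-points: {(0, 0), (0, 5), (1, 0), (1, 4), (2, 0), (2, 3), (3, 0), (3, 2), (4, 0), (4, 1), (5, 0), (6, 0), (6, 10), (7, 0), (7, 9), (8, 0), (8, 8), (9, 0), (9, 7), (10, 0), (10, 6)}; count = 21.

For each of the 121 pairs (x, y) ∈ F_11², evaluate f(x, y) mod 11. Record the zeros.
  x = 0: [0↦0, 1↦8, 2↦1, 3↦1, 4↦8, 5↦0, 6↦10, 7↦5, 8↦7, 9↦5, 10↦10]  zeros at y ∈ {0, 5}
  x = 1: [0↦0, 1↦6, 2↦8, 3↦6, 4↦0, 5↦1, 6↦9, 7↦2, 8↦2, 9↦9, 10↦1]  zeros at y ∈ {0, 4}
  x = 2: [0↦0, 1↦4, 2↦4, 3↦0, 4↦3, 5↦2, 6↦8, 7↦10, 8↦8, 9↦2, 10↦3]  zeros at y ∈ {0, 3}
  x = 3: [0↦0, 1↦2, 2↦0, 3↦5, 4↦6, 5↦3, 6↦7, 7↦7, 8↦3, 9↦6, 10↦5]  zeros at y ∈ {0, 2}
  x = 4: [0↦0, 1↦0, 2↦7, 3↦10, 4↦9, 5↦4, 6↦6, 7↦4, 8↦9, 9↦10, 10↦7]  zeros at y ∈ {0, 1}
  x = 5: [0↦0, 1↦9, 2↦3, 3↦4, 4↦1, 5↦5, 6↦5, 7↦1, 8↦4, 9↦3, 10↦9]  zeros at y ∈ {0}
  x = 6: [0↦0, 1↦7, 2↦10, 3↦9, 4↦4, 5↦6, 6↦4, 7↦9, 8↦10, 9↦7, 10↦0]  zeros at y ∈ {0, 10}
  x = 7: [0↦0, 1↦5, 2↦6, 3↦3, 4↦7, 5↦7, 6↦3, 7↦6, 8↦5, 9↦0, 10↦2]  zeros at y ∈ {0, 9}
  x = 8: [0↦0, 1↦3, 2↦2, 3↦8, 4↦10, 5↦8, 6↦2, 7↦3, 8↦0, 9↦4, 10↦4]  zeros at y ∈ {0, 8}
  x = 9: [0↦0, 1↦1, 2↦9, 3↦2, 4↦2, 5↦9, 6↦1, 7↦0, 8↦6, 9↦8, 10↦6]  zeros at y ∈ {0, 7}
  x = 10: [0↦0, 1↦10, 2↦5, 3↦7, 4↦5, 5↦10, 6↦0, 7↦8, 8↦1, 9↦1, 10↦8]  zeros at y ∈ {0, 6}
Collecting zeros: affine points = {(0, 0), (0, 5), (1, 0), (1, 4), (2, 0), (2, 3), (3, 0), (3, 2), (4, 0), (4, 1), (5, 0), (6, 0), (6, 10), (7, 0), (7, 9), (8, 0), (8, 8), (9, 0), (9, 7), (10, 0), (10, 6)}.
Total count |C(F_11)_aff| = 21.


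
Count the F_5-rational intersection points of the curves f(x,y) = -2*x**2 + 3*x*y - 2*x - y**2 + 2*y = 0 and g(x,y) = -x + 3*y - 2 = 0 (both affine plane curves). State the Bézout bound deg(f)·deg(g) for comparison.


Common zeros: {(1, 1)}; count = 1; Bézout bound = 2.

deg(f) = 2, deg(g) = 1, so Bézout bound = 2.
Scan x ∈ F_5. For each x, list the y ∈ F_5 with f(x, y) ≡ 0 and those with g(x, y) ≡ 0 (mod 5); the common zeros in that column are the intersection.
  x = 0: f ≡ 0 at y ∈ {0, 2}; g ≡ 0 at y ∈ {4}; common: ∅.
  x = 1: f ≡ 0 at y ∈ {1, 4}; g ≡ 0 at y ∈ {1}; common: {1}.
  x = 2: f ≡ 0 at y ∈ {1, 2}; g ≡ 0 at y ∈ {3}; common: ∅.
  x = 3: f ≡ 0 at y ∈ {3}; g ≡ 0 at y ∈ {0}; common: ∅.
  x = 4: f ≡ 0 at y ∈ {0, 4}; g ≡ 0 at y ∈ {2}; common: ∅.
Collecting: common zeros = {(1, 1)}, so the count is 1.
Comparison with the Bézout bound: 1 ≤ 2 = deg(f)·deg(g), as expected for curves with no common component (the affine F_5-count falls short of the bound because intersections may lie at infinity, over extension fields, or carry multiplicity).


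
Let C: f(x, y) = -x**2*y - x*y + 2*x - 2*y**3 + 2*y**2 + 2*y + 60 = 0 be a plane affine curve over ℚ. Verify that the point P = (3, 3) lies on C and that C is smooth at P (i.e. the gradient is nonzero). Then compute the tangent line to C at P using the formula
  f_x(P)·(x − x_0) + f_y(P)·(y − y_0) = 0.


Tangent line at P: -19*x - 52*y + 213 = 0.

Step 1: f(3, 3) = 0, so P lies on C.
Step 2: partial derivatives
  f_x(x, y) = -2*x*y - y + 2, f_y(x, y) = -x**2 - x - 6*y**2 + 4*y + 2.
  f_x(P) = -19, f_y(P) = -52 (gradient nonzero, so P is smooth).
Step 3: tangent line at P: -19·(x − 3) + -52·(y − 3) = 0.
Expanding: -19*x - 52*y + 213 = 0.


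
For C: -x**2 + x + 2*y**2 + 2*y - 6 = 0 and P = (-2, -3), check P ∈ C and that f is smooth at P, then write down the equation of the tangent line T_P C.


Tangent line at P: 5*x - 10*y - 20 = 0.

Step 1: f(-2, -3) = 0, so P lies on C.
Step 2: partial derivatives
  f_x(x, y) = 1 - 2*x, f_y(x, y) = 4*y + 2.
  f_x(P) = 5, f_y(P) = -10 (gradient nonzero, so P is smooth).
Step 3: tangent line at P: 5·(x − -2) + -10·(y − -3) = 0.
Expanding: 5*x - 10*y - 20 = 0.
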